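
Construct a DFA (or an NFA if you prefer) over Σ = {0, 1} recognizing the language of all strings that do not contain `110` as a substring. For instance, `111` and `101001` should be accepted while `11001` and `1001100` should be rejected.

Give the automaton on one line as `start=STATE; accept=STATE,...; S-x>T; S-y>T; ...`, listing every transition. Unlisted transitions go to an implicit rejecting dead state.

This is the complement of 'contains `110`'. Use the same substring-matching states — s0 through s3 holding how much of `110` has just been matched — but flip the accepting set: everything except the trap s3 accepts.
With 4 states:
        0   1  
>* s0   s0  s1 
 * s1   s0  s2 
 * s2   s3  s2 
   s3   s3  s3 
(> = start, * = accepting)

start=s0; accept=s0,s1,s2; s0-0>s0; s0-1>s1; s1-0>s0; s1-1>s2; s2-0>s3; s2-1>s2; s3-0>s3; s3-1>s3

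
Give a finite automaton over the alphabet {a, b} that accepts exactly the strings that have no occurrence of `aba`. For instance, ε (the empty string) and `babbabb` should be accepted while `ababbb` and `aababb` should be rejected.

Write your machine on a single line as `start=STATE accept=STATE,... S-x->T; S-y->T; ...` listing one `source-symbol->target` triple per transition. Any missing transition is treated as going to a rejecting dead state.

start=s0; accept=s0,s1,s2; s0-a->s1; s0-b->s0; s1-a->s1; s1-b->s2; s2-a->s3; s2-b->s0; s3-a->s3; s3-b->s3

Track partial matches of the forbidden pattern `aba`. State s3 is a dead state reached once `aba` has occurred; every other state accepts. s0 means no part of `aba` is currently matched.
4 states suffice.
        a   b  
>* s0   s1  s0 
 * s1   s1  s2 
 * s2   s3  s0 
   s3   s3  s3 
(> = start, * = accepting)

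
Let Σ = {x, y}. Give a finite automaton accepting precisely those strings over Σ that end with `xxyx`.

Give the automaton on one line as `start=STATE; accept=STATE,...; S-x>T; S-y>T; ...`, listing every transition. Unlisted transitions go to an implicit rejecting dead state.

start=q0; accept=q4; q0-x>q1; q0-y>q0; q1-x>q2; q1-y>q0; q2-x>q2; q2-y>q3; q3-x>q4; q3-y>q0; q4-x>q2; q4-y>q0

Let each state record the length of the longest suffix of the input read so far that is also a prefix of `xxyx`. q1 means the last symbol is `x`; q2 means the last 2 symbols are `xx`; q3 means the last 3 symbols are `xxy`; q4 means the last 4 symbols are `xxyx`. Accept only at q4, where the string currently ends in `xxyx`.
A 5-state machine:
        x   y  
>  q0   q1  q0 
   q1   q2  q0 
   q2   q2  q3 
   q3   q4  q0 
 * q4   q2  q0 
(> = start, * = accepting)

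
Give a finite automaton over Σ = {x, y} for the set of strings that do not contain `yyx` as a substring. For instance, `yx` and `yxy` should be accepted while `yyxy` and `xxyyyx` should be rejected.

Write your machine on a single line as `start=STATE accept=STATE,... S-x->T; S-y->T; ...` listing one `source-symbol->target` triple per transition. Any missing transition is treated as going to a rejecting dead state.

start=q0; accept=q0,q1,q2; q0-x->q0; q0-y->q1; q1-x->q0; q1-y->q2; q2-x->q3; q2-y->q2; q3-x->q3; q3-y->q3

This is the complement of 'contains `yyx`'. Use the same substring-matching states — q0 through q3 holding how much of `yyx` has just been matched — but flip the accepting set: everything except the trap q3 accepts.
With 4 states:
        x   y  
>* q0   q0  q1 
 * q1   q0  q2 
 * q2   q3  q2 
   q3   q3  q3 
(> = start, * = accepting)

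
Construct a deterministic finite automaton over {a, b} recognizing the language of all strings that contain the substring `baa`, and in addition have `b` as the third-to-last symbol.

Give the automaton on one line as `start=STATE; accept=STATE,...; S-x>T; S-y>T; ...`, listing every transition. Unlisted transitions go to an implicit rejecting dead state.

Run two small machines in parallel and take their product. One (4 states) tracks whether and how much of `baa` has been seen; the other (15 states) tracks the last 3 symbols read. Each combined state is a pair, one component from each; accept when both components accept. After merging equivalent states the machine shrinks.
11 states suffice.
          a    b  
>  s0     s0   s1 
   s1     s2   s1 
   s2     s3   s1 
 * s3     s4   s5 
   s4     s4   s5 
   s5     s6   s7 
   s6     s3   s8 
   s7     s9  s10 
 * s8     s6   s7 
 * s9     s3   s8 
 * s10    s9  s10 
(> = start, * = accepting)

start=s0; accept=s3,s8,s9,s10; s0-a>s0; s0-b>s1; s1-a>s2; s1-b>s1; s2-a>s3; s2-b>s1; s3-a>s4; s3-b>s5; s4-a>s4; s4-b>s5; s5-a>s6; s5-b>s7; s6-a>s3; s6-b>s8; s7-a>s9; s7-b>s10; s8-a>s6; s8-b>s7; s9-a>s3; s9-b>s8; s10-a>s9; s10-b>s10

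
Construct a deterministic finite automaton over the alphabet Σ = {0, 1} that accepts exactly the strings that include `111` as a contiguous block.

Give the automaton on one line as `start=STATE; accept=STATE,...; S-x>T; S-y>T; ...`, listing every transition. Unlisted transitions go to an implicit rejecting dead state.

States s0..s2 record the length of the longest prefix of `111` that matches the current input suffix. Reaching s3 means `111` has been seen, and we stay there forever. Accept from s3.
        0   1  
>  s0   s0  s1 
   s1   s0  s2 
   s2   s0  s3 
 * s3   s3  s3 
(> = start, * = accepting)

start=s0; accept=s3; s0-0>s0; s0-1>s1; s1-0>s0; s1-1>s2; s2-0>s0; s2-1>s3; s3-0>s3; s3-1>s3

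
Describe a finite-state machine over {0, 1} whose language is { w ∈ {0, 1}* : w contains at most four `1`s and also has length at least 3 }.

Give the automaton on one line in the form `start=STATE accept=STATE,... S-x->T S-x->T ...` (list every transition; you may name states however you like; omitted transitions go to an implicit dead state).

start=q0 accept=q6,q7,q8,q9,q10,q11,q12,q13,q14 q0-0->q1 q0-1->q2 q1-0->q3 q1-1->q4 q2-0->q4 q2-1->q5 q3-0->q6 q3-1->q7 q4-0->q7 q4-1->q8 q5-0->q8 q5-1->q9 q6-0->q10 q6-1->q11 q7-0->q11 q7-1->q12 q8-0->q12 q8-1->q13 q9-0->q13 q9-1->q14 q10-0->q10 q10-1->q11 q11-0->q11 q11-1->q12 q12-0->q12 q12-1->q13 q13-0->q13 q13-1->q14 q14-0->q14 q14-1->q15 q15-0->q15 q15-1->q15

Handle the two conditions separately and then intersect. The first has 6 states tracking the count of `1`s, saturating at 5; the second has 5 states tracking the input length, saturating at 4. A product state is a pair (one from each), accepting exactly when both do.
With 16 states:
          0    1  
>  q0     q1   q2 
   q1     q3   q4 
   q2     q4   q5 
   q3     q6   q7 
   q4     q7   q8 
   q5     q8   q9 
 * q6    q10  q11 
 * q7    q11  q12 
 * q8    q12  q13 
 * q9    q13  q14 
 * q10   q10  q11 
 * q11   q11  q12 
 * q12   q12  q13 
 * q13   q13  q14 
 * q14   q14  q15 
   q15   q15  q15 
(> = start, * = accepting)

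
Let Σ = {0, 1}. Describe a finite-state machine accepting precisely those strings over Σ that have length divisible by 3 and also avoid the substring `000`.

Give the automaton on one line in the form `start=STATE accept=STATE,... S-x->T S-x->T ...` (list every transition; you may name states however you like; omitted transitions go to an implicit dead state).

Build one automaton per condition and run them in lockstep. The first has 3 states tracking the input length modulo 3; the second has 4 states tracking partial matches of the forbidden pattern `000`. A product state is a pair (one from each), accepting exactly when both do.
          0    1  
>* q0     q1   q2 
   q1     q3   q4 
   q2     q5   q4 
   q3     q6   q0 
   q4     q7   q0 
   q5     q8   q0 
   q6     q9   q9 
 * q7    q10   q2 
 * q8     q9   q2 
   q9    q11  q11 
   q10   q11   q4 
   q11    q6   q6 
(> = start, * = accepting)

start=q0 accept=q0,q7,q8 q0-0->q1 q0-1->q2 q1-0->q3 q1-1->q4 q2-0->q5 q2-1->q4 q3-0->q6 q3-1->q0 q4-0->q7 q4-1->q0 q5-0->q8 q5-1->q0 q6-0->q9 q6-1->q9 q7-0->q10 q7-1->q2 q8-0->q9 q8-1->q2 q9-0->q11 q9-1->q11 q10-0->q11 q10-1->q4 q11-0->q6 q11-1->q6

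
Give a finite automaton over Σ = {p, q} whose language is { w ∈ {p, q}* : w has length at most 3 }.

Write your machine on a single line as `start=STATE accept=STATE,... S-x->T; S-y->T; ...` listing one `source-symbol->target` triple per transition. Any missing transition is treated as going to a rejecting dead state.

start=s0; accept=s0,s1,s2,s3; s0-p->s1; s0-q->s1; s1-p->s2; s1-q->s2; s2-p->s3; s2-q->s3; s3-p->s4; s3-q->s4; s4-p->s4; s4-q->s4

Count input length up to 4: every symbol moves from s0 toward s4, which means 'more than 3' and absorbs. Accept from {s0, s1, s2, s3}.
        p   q  
>* s0   s1  s1 
 * s1   s2  s2 
 * s2   s3  s3 
 * s3   s4  s4 
   s4   s4  s4 
(> = start, * = accepting)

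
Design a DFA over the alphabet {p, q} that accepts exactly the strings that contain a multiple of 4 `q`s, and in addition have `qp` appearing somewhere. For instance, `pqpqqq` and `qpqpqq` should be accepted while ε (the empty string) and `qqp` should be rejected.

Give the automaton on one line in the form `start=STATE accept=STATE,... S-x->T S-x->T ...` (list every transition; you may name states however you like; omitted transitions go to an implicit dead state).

start=A accept=I A-p->A A-q->B B-p->C B-q->D C-p->C C-q->E D-p->E D-q->F E-p->E E-q->G F-p->G F-q->H G-p->G G-q->I H-p->I H-q->B I-p->I I-q->C

Handle the two conditions separately and then intersect. One (4 states) tracks the count of `q`s modulo 4; the other (3 states) tracks whether and how much of `qp` has been seen. Each combined state is a pair, one component from each; accept when both components accept.
9 states suffice.
       p  q 
>  A   A  B 
   B   C  D 
   C   C  E 
   D   E  F 
   E   E  G 
   F   G  H 
   G   G  I 
   H   I  B 
 * I   I  C 
(> = start, * = accepting)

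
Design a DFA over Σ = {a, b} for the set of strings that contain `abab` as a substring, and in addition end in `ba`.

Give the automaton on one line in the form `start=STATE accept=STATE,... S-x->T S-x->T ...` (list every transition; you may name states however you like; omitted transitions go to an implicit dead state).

Build one automaton per condition and run them in lockstep. One (5 states) tracks whether and how much of `abab` has been seen; the other (3 states) tracks how much of the suffix `ba` has currently been matched. Each combined state is a pair, one component from each; accept when both components accept.
9 states suffice.
        a   b  
>  q0   q1  q2 
   q1   q1  q3 
   q2   q4  q2 
   q3   q5  q2 
   q4   q1  q3 
   q5   q1  q6 
   q6   q7  q6 
 * q7   q8  q6 
   q8   q8  q6 
(> = start, * = accepting)

start=q0 accept=q7 q0-a->q1 q0-b->q2 q1-a->q1 q1-b->q3 q2-a->q4 q2-b->q2 q3-a->q5 q3-b->q2 q4-a->q1 q4-b->q3 q5-a->q1 q5-b->q6 q6-a->q7 q6-b->q6 q7-a->q8 q7-b->q6 q8-a->q8 q8-b->q6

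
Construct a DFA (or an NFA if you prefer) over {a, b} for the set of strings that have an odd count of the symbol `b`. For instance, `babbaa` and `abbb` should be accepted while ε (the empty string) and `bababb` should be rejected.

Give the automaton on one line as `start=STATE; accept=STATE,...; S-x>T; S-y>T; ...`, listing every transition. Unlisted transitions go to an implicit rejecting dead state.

The only thing that matters is how many `b`s have appeared, reduced mod 2. Use one state per residue: q0 for 0, …, q1 for 1. Reading `b` moves to the next residue; anything else stays put. q1 is accepting.
2 states suffice.
        a   b  
>  q0   q0  q1 
 * q1   q1  q0 
(> = start, * = accepting)

start=q0; accept=q1; q0-a>q0; q0-b>q1; q1-a>q1; q1-b>q0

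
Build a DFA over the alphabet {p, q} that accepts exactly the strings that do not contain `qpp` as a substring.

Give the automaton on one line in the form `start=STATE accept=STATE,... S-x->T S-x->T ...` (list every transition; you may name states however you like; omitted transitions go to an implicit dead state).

start=S0 accept=S0,S1,S2 S0-p->S0 S0-q->S1 S1-p->S2 S1-q->S1 S2-p->S3 S2-q->S1 S3-p->S3 S3-q->S3

Track partial matches of the forbidden pattern `qpp`. State S3 is a dead state reached once `qpp` has occurred; every other state accepts. S0 means no part of `qpp` is currently matched.
        p   q  
>* S0   S0  S1 
 * S1   S2  S1 
 * S2   S3  S1 
   S3   S3  S3 
(> = start, * = accepting)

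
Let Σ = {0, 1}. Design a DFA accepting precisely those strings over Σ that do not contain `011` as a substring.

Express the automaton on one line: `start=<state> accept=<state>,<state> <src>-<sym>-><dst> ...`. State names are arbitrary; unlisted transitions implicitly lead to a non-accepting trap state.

This is the complement of 'contains `011`'. Use the same substring-matching states — S0 through S3 holding how much of `011` has just been matched — but flip the accepting set: everything except the trap S3 accepts.
A 4-state machine:
        0   1  
>* S0   S1  S0 
 * S1   S1  S2 
 * S2   S1  S3 
   S3   S3  S3 
(> = start, * = accepting)

start=S0 accept=S0,S1,S2 S0-0->S1 S0-1->S0 S1-0->S1 S1-1->S2 S2-0->S1 S2-1->S3 S3-0->S3 S3-1->S3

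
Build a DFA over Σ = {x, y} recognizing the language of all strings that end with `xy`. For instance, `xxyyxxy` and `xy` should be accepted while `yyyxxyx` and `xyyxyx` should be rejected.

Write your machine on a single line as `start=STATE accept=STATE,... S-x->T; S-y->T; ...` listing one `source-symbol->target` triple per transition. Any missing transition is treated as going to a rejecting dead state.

Let each state record the length of the longest suffix of the input read so far that is also a prefix of `xy`. s1 means the last symbol is `x`; s2 means the last 2 symbols are `xy`. Accept only at s2, where the string currently ends in `xy`.
3 states suffice.
        x   y  
>  s0   s1  s0 
   s1   s1  s2 
 * s2   s1  s0 
(> = start, * = accepting)

start=s0; accept=s2; s0-x->s1; s0-y->s0; s1-x->s1; s1-y->s2; s2-x->s1; s2-y->s0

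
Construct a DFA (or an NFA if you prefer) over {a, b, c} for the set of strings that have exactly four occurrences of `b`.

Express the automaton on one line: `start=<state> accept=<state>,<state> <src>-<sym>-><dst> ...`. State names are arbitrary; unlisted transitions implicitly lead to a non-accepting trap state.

start=q0 accept=q4 q0-a->q0 q0-b->q1 q0-c->q0 q1-a->q1 q1-b->q2 q1-c->q1 q2-a->q2 q2-b->q3 q2-c->q2 q3-a->q3 q3-b->q4 q3-c->q3 q4-a->q4 q4-b->q5 q4-c->q4 q5-a->q5 q5-b->q5 q5-c->q5

Count `b`s, saturating at 5: states q0 through q4 mean 0 through 4 `b`s seen; q5 means more than 4. Each `b` increments (capped at q5); other symbols loop. Accept from {q4}.
With 6 states:
        a   b   c  
>  q0   q0  q1  q0 
   q1   q1  q2  q1 
   q2   q2  q3  q2 
   q3   q3  q4  q3 
 * q4   q4  q5  q4 
   q5   q5  q5  q5 
(> = start, * = accepting)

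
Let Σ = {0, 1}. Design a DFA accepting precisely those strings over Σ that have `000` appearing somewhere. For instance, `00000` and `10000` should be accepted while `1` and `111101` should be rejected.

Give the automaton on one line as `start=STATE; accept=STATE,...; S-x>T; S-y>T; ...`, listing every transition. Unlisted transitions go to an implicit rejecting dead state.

States A..C record the length of the longest prefix of `000` that matches the current input suffix. Reaching D means `000` has been seen, and we stay there forever. Accept from D.
With 4 states:
       0  1 
>  A   B  A 
   B   C  A 
   C   D  A 
 * D   D  D 
(> = start, * = accepting)

start=A; accept=D; A-0>B; A-1>A; B-0>C; B-1>A; C-0>D; C-1>A; D-0>D; D-1>D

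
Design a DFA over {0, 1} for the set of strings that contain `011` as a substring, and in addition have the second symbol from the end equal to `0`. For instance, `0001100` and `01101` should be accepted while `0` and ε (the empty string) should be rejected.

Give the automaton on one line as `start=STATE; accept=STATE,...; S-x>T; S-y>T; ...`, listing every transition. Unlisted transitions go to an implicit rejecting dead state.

start=s0; accept=s5,s6; s0-0>s1; s0-1>s0; s1-0>s1; s1-1>s2; s2-0>s1; s2-1>s3; s3-0>s4; s3-1>s3; s4-0>s5; s4-1>s6; s5-0>s5; s5-1>s6; s6-0>s4; s6-1>s3

Handle the two conditions separately and then intersect. The first has 4 states tracking whether and how much of `011` has been seen; the second has 7 states tracking the last 2 symbols read. A product state is a pair (one from each), accepting exactly when both do. Equivalent product states are then merged.
A 7-state machine:
        0   1  
>  s0   s1  s0 
   s1   s1  s2 
   s2   s1  s3 
   s3   s4  s3 
   s4   s5  s6 
 * s5   s5  s6 
 * s6   s4  s3 
(> = start, * = accepting)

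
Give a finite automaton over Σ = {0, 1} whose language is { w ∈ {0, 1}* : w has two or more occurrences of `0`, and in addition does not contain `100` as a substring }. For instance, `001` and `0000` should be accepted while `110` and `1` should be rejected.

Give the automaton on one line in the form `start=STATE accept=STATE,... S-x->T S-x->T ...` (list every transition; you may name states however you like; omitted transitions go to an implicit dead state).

start=S0 accept=S3,S6,S7 S0-0->S1 S0-1->S2 S1-0->S3 S1-1->S4 S2-0->S5 S2-1->S2 S3-0->S3 S3-1->S6 S4-0->S7 S4-1->S4 S5-0->S8 S5-1->S4 S6-0->S7 S6-1->S6 S7-0->S8 S7-1->S6 S8-0->S8 S8-1->S8

Build one automaton per condition and run them in lockstep. The first has 4 states tracking the count of `0`s, saturating at 3; the second has 4 states tracking partial matches of the forbidden pattern `100`. A product state is a pair (one from each), accepting exactly when both do. After merging equivalent states the machine shrinks.
        0   1  
>  S0   S1  S2 
   S1   S3  S4 
   S2   S5  S2 
 * S3   S3  S6 
   S4   S7  S4 
   S5   S8  S4 
 * S6   S7  S6 
 * S7   S8  S6 
   S8   S8  S8 
(> = start, * = accepting)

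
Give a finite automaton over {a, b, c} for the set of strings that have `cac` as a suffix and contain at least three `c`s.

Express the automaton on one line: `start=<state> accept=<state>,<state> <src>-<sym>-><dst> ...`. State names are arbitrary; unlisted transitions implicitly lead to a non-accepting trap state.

Handle the two conditions separately and then intersect. The first has 4 states tracking how much of the suffix `cac` has currently been matched; the second has 5 states tracking the count of `c`s, saturating at 4. A product state is a pair (one from each), accepting exactly when both do.
A 16-state machine:
          a    b    c  
>  q0     q0   q0   q1 
   q1     q2   q3   q4 
   q2     q3   q3   q5 
   q3     q3   q3   q4 
   q4     q6   q7   q8 
   q5     q6   q7   q8 
   q6     q7   q7   q9 
   q7     q7   q7   q8 
   q8    q10  q11  q12 
 * q9    q10  q11  q12 
   q10   q11  q11  q13 
   q11   q11  q11  q12 
   q12   q14  q15  q12 
 * q13   q14  q15  q12 
   q14   q15  q15  q13 
   q15   q15  q15  q12 
(> = start, * = accepting)

start=q0 accept=q9,q13 q0-a->q0 q0-b->q0 q0-c->q1 q1-a->q2 q1-b->q3 q1-c->q4 q2-a->q3 q2-b->q3 q2-c->q5 q3-a->q3 q3-b->q3 q3-c->q4 q4-a->q6 q4-b->q7 q4-c->q8 q5-a->q6 q5-b->q7 q5-c->q8 q6-a->q7 q6-b->q7 q6-c->q9 q7-a->q7 q7-b->q7 q7-c->q8 q8-a->q10 q8-b->q11 q8-c->q12 q9-a->q10 q9-b->q11 q9-c->q12 q10-a->q11 q10-b->q11 q10-c->q13 q11-a->q11 q11-b->q11 q11-c->q12 q12-a->q14 q12-b->q15 q12-c->q12 q13-a->q14 q13-b->q15 q13-c->q12 q14-a->q15 q14-b->q15 q14-c->q13 q15-a->q15 q15-b->q15 q15-c->q12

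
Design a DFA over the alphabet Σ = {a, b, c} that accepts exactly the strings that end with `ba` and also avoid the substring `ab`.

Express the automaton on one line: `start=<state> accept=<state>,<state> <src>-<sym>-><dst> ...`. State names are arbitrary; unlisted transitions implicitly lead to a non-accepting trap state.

Handle the two conditions separately and then intersect. The first has 3 states tracking how much of the suffix `ba` has currently been matched; the second has 3 states tracking partial matches of the forbidden pattern `ab`. A product state is a pair (one from each), accepting exactly when both do. Equivalent product states are then merged.
With 5 states:
        a   b   c  
>  q0   q1  q2  q0 
   q1   q1  q3  q0 
   q2   q4  q2  q0 
   q3   q3  q3  q3 
 * q4   q1  q3  q0 
(> = start, * = accepting)

start=q0 accept=q4 q0-a->q1 q0-b->q2 q0-c->q0 q1-a->q1 q1-b->q3 q1-c->q0 q2-a->q4 q2-b->q2 q2-c->q0 q3-a->q3 q3-b->q3 q3-c->q3 q4-a->q1 q4-b->q3 q4-c->q0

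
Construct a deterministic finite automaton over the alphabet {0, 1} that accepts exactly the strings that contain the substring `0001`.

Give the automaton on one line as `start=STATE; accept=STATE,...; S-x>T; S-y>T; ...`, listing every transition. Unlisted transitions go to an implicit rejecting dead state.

start=S0; accept=S4; S0-0>S1; S0-1>S0; S1-0>S2; S1-1>S0; S2-0>S3; S2-1>S0; S3-0>S3; S3-1>S4; S4-0>S4; S4-1>S4

Track how much of `0001` has been matched so far: state S0 is no progress, S4 is the absorbing accept state reached once `0001` has occurred. Intermediate states record partial matches; on a mismatch, fall back to the longest reusable overlap.
A 5-state machine:
        0   1  
>  S0   S1  S0 
   S1   S2  S0 
   S2   S3  S0 
   S3   S3  S4 
 * S4   S4  S4 
(> = start, * = accepting)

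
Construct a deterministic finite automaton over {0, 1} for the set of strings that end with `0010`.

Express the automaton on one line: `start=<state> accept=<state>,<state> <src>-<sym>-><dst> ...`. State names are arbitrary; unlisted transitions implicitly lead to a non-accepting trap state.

Remember how much of `0010` the current input suffix matches. State A means no match yet; B means the last symbol is `0`; C means the last 2 symbols are `00`; D means the last 3 symbols are `001`; E means the last 4 symbols are `0010`. Only E accepts. On a mismatch, fall back to the longest proper suffix that is still a prefix of `0010`.
       0  1 
>  A   B  A 
   B   C  A 
   C   C  D 
   D   E  A 
 * E   C  A 
(> = start, * = accepting)

start=A accept=E A-0->B A-1->A B-0->C B-1->A C-0->C C-1->D D-0->E D-1->A E-0->C E-1->A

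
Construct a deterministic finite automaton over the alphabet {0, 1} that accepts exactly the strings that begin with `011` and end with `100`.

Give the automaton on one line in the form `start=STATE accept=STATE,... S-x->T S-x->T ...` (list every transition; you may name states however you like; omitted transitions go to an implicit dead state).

Run two small machines in parallel and take their product. The first has 5 states tracking whether the input so far still matches the prefix `011`; the second has 4 states tracking how much of the suffix `100` has currently been matched. A product state is a pair (one from each), accepting exactly when both do. After merging equivalent states the machine shrinks.
8 states suffice.
        0   1  
>  s0   s1  s2 
   s1   s2  s3 
   s2   s2  s2 
   s3   s2  s4 
   s4   s5  s4 
   s5   s6  s4 
 * s6   s7  s4 
   s7   s7  s4 
(> = start, * = accepting)

start=s0 accept=s6 s0-0->s1 s0-1->s2 s1-0->s2 s1-1->s3 s2-0->s2 s2-1->s2 s3-0->s2 s3-1->s4 s4-0->s5 s4-1->s4 s5-0->s6 s5-1->s4 s6-0->s7 s6-1->s4 s7-0->s7 s7-1->s4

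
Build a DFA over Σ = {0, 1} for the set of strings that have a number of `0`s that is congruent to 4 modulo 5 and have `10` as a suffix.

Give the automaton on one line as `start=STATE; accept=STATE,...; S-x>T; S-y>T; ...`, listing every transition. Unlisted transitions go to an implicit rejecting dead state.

start=S0; accept=S6; S0-0>S1; S0-1>S0; S1-0>S2; S1-1>S1; S2-0>S3; S2-1>S2; S3-0>S4; S3-1>S5; S4-0>S0; S4-1>S4; S5-0>S6; S5-1>S5; S6-0>S0; S6-1>S4

Build one automaton per condition and run them in lockstep. The first has 5 states tracking the count of `0`s modulo 5; the second has 3 states tracking how much of the suffix `10` has currently been matched. A product state is a pair (one from each), accepting exactly when both do. After merging equivalent states the machine shrinks.
7 states suffice.
        0   1  
>  S0   S1  S0 
   S1   S2  S1 
   S2   S3  S2 
   S3   S4  S5 
   S4   S0  S4 
   S5   S6  S5 
 * S6   S0  S4 
(> = start, * = accepting)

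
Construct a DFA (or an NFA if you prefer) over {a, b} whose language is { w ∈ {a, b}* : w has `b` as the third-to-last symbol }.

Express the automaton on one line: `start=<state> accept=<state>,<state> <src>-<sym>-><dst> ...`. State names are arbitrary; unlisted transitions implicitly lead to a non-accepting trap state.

start=q0 accept=q11,q12,q13,q14 q0-a->q1 q0-b->q2 q1-a->q3 q1-b->q4 q2-a->q5 q2-b->q6 q3-a->q7 q3-b->q8 q4-a->q9 q4-b->q10 q5-a->q11 q5-b->q12 q6-a->q13 q6-b->q14 q7-a->q7 q7-b->q8 q8-a->q9 q8-b->q10 q9-a->q11 q9-b->q12 q10-a->q13 q10-b->q14 q11-a->q7 q11-b->q8 q12-a->q9 q12-b->q10 q13-a->q11 q13-b->q12 q14-a->q13 q14-b->q14

Because acceptance depends on a position counted from the end, the machine has to buffer the most recent 3 symbols. Make each state the string of the last up-to-3 symbols read; on input `x` shift the window left and append `x`. Accept when the buffered window has length 3 and begins with `b`.
15 states suffice.
          a    b  
>  q0     q1   q2 
   q1     q3   q4 
   q2     q5   q6 
   q3     q7   q8 
   q4     q9  q10 
   q5    q11  q12 
   q6    q13  q14 
   q7     q7   q8 
   q8     q9  q10 
   q9    q11  q12 
   q10   q13  q14 
 * q11    q7   q8 
 * q12    q9  q10 
 * q13   q11  q12 
 * q14   q13  q14 
(> = start, * = accepting)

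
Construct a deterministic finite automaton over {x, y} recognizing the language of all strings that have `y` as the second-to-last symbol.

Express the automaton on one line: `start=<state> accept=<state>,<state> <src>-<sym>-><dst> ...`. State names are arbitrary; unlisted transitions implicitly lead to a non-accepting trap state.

start=A accept=F,G A-x->B A-y->C B-x->D B-y->E C-x->F C-y->G D-x->D D-y->E E-x->F E-y->G F-x->D F-y->E G-x->F G-y->G

A DFA must remember the last 2 symbols (since which symbol is second-to-last isn't known until the input ends). Use one state per possible window of the last ≤2 symbols; accept from those whose window starts with `y`.
       x  y 
>  A   B  C 
   B   D  E 
   C   F  G 
   D   D  E 
   E   F  G 
 * F   D  E 
 * G   F  G 
(> = start, * = accepting)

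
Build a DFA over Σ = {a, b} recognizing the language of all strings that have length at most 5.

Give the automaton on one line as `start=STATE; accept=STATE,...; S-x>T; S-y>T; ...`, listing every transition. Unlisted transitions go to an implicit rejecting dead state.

start=S0; accept=S0,S1,S2,S3,S4,S5; S0-a>S1; S0-b>S1; S1-a>S2; S1-b>S2; S2-a>S3; S2-b>S3; S3-a>S4; S3-b>S4; S4-a>S5; S4-b>S5; S5-a>S6; S5-b>S6; S6-a>S6; S6-b>S6

Count input length up to 6: every symbol moves from S0 toward S6, which means 'more than 5' and absorbs. Accept from {S0, S1, S2, S3, S4, S5}.
        a   b  
>* S0   S1  S1 
 * S1   S2  S2 
 * S2   S3  S3 
 * S3   S4  S4 
 * S4   S5  S5 
 * S5   S6  S6 
   S6   S6  S6 
(> = start, * = accepting)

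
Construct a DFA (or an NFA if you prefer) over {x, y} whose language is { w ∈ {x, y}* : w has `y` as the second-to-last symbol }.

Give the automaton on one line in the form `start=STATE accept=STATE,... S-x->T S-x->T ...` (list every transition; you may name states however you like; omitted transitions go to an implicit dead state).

start=q0 accept=q5,q6 q0-x->q1 q0-y->q2 q1-x->q3 q1-y->q4 q2-x->q5 q2-y->q6 q3-x->q3 q3-y->q4 q4-x->q5 q4-y->q6 q5-x->q3 q5-y->q4 q6-x->q5 q6-y->q6

Because acceptance depends on a position counted from the end, the machine has to buffer the most recent 2 symbols. Make each state the string of the last up-to-2 symbols read; on input `x` shift the window left and append `x`. Accept when the buffered window has length 2 and begins with `y`.
A 7-state machine:
        x   y  
>  q0   q1  q2 
   q1   q3  q4 
   q2   q5  q6 
   q3   q3  q4 
   q4   q5  q6 
 * q5   q3  q4 
 * q6   q5  q6 
(> = start, * = accepting)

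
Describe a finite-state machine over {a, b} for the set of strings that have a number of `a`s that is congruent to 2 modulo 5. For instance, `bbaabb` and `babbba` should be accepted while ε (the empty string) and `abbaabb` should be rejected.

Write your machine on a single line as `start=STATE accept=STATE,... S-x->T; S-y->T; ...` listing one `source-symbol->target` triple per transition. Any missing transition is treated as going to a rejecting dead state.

start=s0; accept=s2; s0-a->s1; s0-b->s0; s1-a->s2; s1-b->s1; s2-a->s3; s2-b->s2; s3-a->s4; s3-b->s3; s4-a->s0; s4-b->s4

The only thing that matters is how many `a`s have appeared, reduced mod 5. Use one state per residue: s0 for 0, …, s4 for 4. Reading `a` moves to the next residue; anything else stays put. s2 is accepting.
        a   b  
>  s0   s1  s0 
   s1   s2  s1 
 * s2   s3  s2 
   s3   s4  s3 
   s4   s0  s4 
(> = start, * = accepting)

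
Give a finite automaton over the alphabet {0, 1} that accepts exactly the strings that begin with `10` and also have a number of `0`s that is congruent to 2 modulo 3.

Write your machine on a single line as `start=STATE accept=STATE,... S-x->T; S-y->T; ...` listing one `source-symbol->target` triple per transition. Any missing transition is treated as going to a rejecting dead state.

start=S0; accept=S4; S0-0->S1; S0-1->S2; S1-0->S1; S1-1->S1; S2-0->S3; S2-1->S1; S3-0->S4; S3-1->S3; S4-0->S5; S4-1->S4; S5-0->S3; S5-1->S5

Handle the two conditions separately and then intersect. One (4 states) tracks whether the input so far still matches the prefix `10`; the other (3 states) tracks the count of `0`s modulo 3. Each combined state is a pair, one component from each; accept when both components accept. Equivalent product states are then merged.
With 6 states:
        0   1  
>  S0   S1  S2 
   S1   S1  S1 
   S2   S3  S1 
   S3   S4  S3 
 * S4   S5  S4 
   S5   S3  S5 
(> = start, * = accepting)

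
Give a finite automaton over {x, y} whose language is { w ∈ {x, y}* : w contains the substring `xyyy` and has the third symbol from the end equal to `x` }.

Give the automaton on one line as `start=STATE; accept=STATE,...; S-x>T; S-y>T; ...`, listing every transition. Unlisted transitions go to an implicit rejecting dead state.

Run two small machines in parallel and take their product. The first has 5 states tracking whether and how much of `xyyy` has been seen; the second has 15 states tracking the last 3 symbols read. A product state is a pair (one from each), accepting exactly when both do. Minimizing collapses redundant product states.
12 states suffice.
          x    y  
>  S0     S1   S0 
   S1     S1   S2 
   S2     S1   S3 
   S3     S1   S4 
   S4     S5   S4 
   S5     S6   S7 
   S6     S8   S9 
   S7    S10  S11 
 * S8     S8   S9 
 * S9    S10  S11 
 * S10    S6   S7 
 * S11    S5   S4 
(> = start, * = accepting)

start=S0; accept=S8,S9,S10,S11; S0-x>S1; S0-y>S0; S1-x>S1; S1-y>S2; S2-x>S1; S2-y>S3; S3-x>S1; S3-y>S4; S4-x>S5; S4-y>S4; S5-x>S6; S5-y>S7; S6-x>S8; S6-y>S9; S7-x>S10; S7-y>S11; S8-x>S8; S8-y>S9; S9-x>S10; S9-y>S11; S10-x>S6; S10-y>S7; S11-x>S5; S11-y>S4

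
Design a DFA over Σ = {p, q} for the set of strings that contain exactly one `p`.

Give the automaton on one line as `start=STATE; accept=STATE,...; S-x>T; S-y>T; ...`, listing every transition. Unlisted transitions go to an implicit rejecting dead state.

Only the number of `p`s matters, and only up to 2. Make a chain s0 → s1 → s2 advanced by each `p` (with s2 absorbing); every other symbol self-loops. The accepting set is {s1}.
With 3 states:
        p   q  
>  s0   s1  s0 
 * s1   s2  s1 
   s2   s2  s2 
(> = start, * = accepting)

start=s0; accept=s1; s0-p>s1; s0-q>s0; s1-p>s2; s1-q>s1; s2-p>s2; s2-q>s2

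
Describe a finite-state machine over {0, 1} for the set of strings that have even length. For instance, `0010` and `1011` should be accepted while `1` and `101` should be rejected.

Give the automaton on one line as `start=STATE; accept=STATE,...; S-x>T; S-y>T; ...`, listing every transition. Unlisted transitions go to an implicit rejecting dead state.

start=q0; accept=q0; q0-0>q1; q0-1>q1; q1-0>q0; q1-1>q0

Count input length modulo 2: every symbol advances one step around the cycle q0 → q1 → q0. Accept at q0.
2 states suffice.
        0   1  
>* q0   q1  q1 
   q1   q0  q0 
(> = start, * = accepting)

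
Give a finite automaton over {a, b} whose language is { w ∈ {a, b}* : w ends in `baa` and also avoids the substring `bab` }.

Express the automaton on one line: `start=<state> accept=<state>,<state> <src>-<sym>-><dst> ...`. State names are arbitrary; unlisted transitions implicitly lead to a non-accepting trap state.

Build one automaton per condition and run them in lockstep. One (4 states) tracks how much of the suffix `baa` has currently been matched; the other (4 states) tracks partial matches of the forbidden pattern `bab`. Each combined state is a pair, one component from each; accept when both components accept. Minimizing collapses redundant product states.
A 5-state machine:
        a   b  
>  s0   s0  s1 
   s1   s2  s1 
   s2   s3  s4 
 * s3   s0  s1 
   s4   s4  s4 
(> = start, * = accepting)

start=s0 accept=s3 s0-a->s0 s0-b->s1 s1-a->s2 s1-b->s1 s2-a->s3 s2-b->s4 s3-a->s0 s3-b->s1 s4-a->s4 s4-b->s4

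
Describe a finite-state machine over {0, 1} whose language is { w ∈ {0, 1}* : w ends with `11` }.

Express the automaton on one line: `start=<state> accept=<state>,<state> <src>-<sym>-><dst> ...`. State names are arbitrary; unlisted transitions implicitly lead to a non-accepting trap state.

start=S0 accept=S2 S0-0->S0 S0-1->S1 S1-0->S0 S1-1->S2 S2-0->S0 S2-1->S2

Let each state record the length of the longest suffix of the input read so far that is also a prefix of `11`. S1 means the last symbol is `1`; S2 means the last 2 symbols are `11`. Accept only at S2, where the string currently ends in `11`.
A 3-state machine:
        0   1  
>  S0   S0  S1 
   S1   S0  S2 
 * S2   S0  S2 
(> = start, * = accepting)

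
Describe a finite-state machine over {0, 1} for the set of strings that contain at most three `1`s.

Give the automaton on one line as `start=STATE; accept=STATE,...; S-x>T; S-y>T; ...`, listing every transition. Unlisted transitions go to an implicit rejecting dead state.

Count `1`s, saturating at 4: states s0 through s3 mean 0 through 3 `1`s seen; s4 means more than 3. Each `1` increments (capped at s4); other symbols loop. Accept from {s0, s1, s2, s3}.
        0   1  
>* s0   s0  s1 
 * s1   s1  s2 
 * s2   s2  s3 
 * s3   s3  s4 
   s4   s4  s4 
(> = start, * = accepting)

start=s0; accept=s0,s1,s2,s3; s0-0>s0; s0-1>s1; s1-0>s1; s1-1>s2; s2-0>s2; s2-1>s3; s3-0>s3; s3-1>s4; s4-0>s4; s4-1>s4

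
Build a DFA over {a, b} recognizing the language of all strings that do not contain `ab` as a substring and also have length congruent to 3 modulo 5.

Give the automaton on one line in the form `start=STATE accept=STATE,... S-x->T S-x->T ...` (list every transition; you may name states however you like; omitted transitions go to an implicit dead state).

Build one automaton per condition and run them in lockstep. One (3 states) tracks partial matches of the forbidden pattern `ab`; the other (5 states) tracks the input length modulo 5. Each combined state is a pair, one component from each; accept when both components accept. Minimizing collapses redundant product states.
11 states suffice.
          a    b  
>  q0     q1   q2 
   q1     q3   q4 
   q2     q3   q5 
   q3     q6   q4 
   q4     q4   q4 
   q5     q6   q7 
 * q6     q8   q4 
 * q7     q8   q9 
   q8    q10   q4 
   q9    q10   q0 
   q10    q1   q4 
(> = start, * = accepting)

start=q0 accept=q6,q7 q0-a->q1 q0-b->q2 q1-a->q3 q1-b->q4 q2-a->q3 q2-b->q5 q3-a->q6 q3-b->q4 q4-a->q4 q4-b->q4 q5-a->q6 q5-b->q7 q6-a->q8 q6-b->q4 q7-a->q8 q7-b->q9 q8-a->q10 q8-b->q4 q9-a->q10 q9-b->q0 q10-a->q1 q10-b->q4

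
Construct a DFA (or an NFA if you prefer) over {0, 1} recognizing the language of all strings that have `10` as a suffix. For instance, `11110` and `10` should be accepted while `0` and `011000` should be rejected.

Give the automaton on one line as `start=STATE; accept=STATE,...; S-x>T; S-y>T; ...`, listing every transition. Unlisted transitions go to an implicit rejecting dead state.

Remember how much of `10` the current input suffix matches. State s0 means no match yet; s1 means the last symbol is `1`; s2 means the last 2 symbols are `10`. Only s2 accepts. On a mismatch, fall back to the longest proper suffix that is still a prefix of `10`.
A 3-state machine:
        0   1  
>  s0   s0  s1 
   s1   s2  s1 
 * s2   s0  s1 
(> = start, * = accepting)

start=s0; accept=s2; s0-0>s0; s0-1>s1; s1-0>s2; s1-1>s1; s2-0>s0; s2-1>s1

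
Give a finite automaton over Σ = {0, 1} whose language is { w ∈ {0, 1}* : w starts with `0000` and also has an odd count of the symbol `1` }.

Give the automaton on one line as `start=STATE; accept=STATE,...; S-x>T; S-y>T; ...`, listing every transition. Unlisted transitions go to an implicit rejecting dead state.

Run two small machines in parallel and take their product. The first has 6 states tracking whether the input so far still matches the prefix `0000`; the second has 2 states tracking the count of `1`s modulo 2. A product state is a pair (one from each), accepting exactly when both do. Equivalent product states are then merged.
        0   1  
>  s0   s1  s2 
   s1   s3  s2 
   s2   s2  s2 
   s3   s4  s2 
   s4   s5  s2 
   s5   s5  s6 
 * s6   s6  s5 
(> = start, * = accepting)

start=s0; accept=s6; s0-0>s1; s0-1>s2; s1-0>s3; s1-1>s2; s2-0>s2; s2-1>s2; s3-0>s4; s3-1>s2; s4-0>s5; s4-1>s2; s5-0>s5; s5-1>s6; s6-0>s6; s6-1>s5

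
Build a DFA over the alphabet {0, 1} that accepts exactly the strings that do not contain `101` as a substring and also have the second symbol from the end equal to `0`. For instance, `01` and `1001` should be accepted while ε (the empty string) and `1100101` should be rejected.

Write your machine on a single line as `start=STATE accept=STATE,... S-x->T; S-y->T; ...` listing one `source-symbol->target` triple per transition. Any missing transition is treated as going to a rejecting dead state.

Run two small machines in parallel and take their product. The first has 4 states tracking partial matches of the forbidden pattern `101`; the second has 7 states tracking the last 2 symbols read. A product state is a pair (one from each), accepting exactly when both do.
With 11 states:
          0    1  
>  s0     s1   s2 
   s1     s3   s4 
   s2     s5   s6 
 * s3     s3   s4 
 * s4     s5   s6 
   s5     s3   s7 
   s6     s5   s6 
   s7     s8   s9 
   s8    s10   s7 
   s9     s8   s9 
   s10   s10   s7 
(> = start, * = accepting)

start=s0; accept=s3,s4; s0-0->s1; s0-1->s2; s1-0->s3; s1-1->s4; s2-0->s5; s2-1->s6; s3-0->s3; s3-1->s4; s4-0->s5; s4-1->s6; s5-0->s3; s5-1->s7; s6-0->s5; s6-1->s6; s7-0->s8; s7-1->s9; s8-0->s10; s8-1->s7; s9-0->s8; s9-1->s9; s10-0->s10; s10-1->s7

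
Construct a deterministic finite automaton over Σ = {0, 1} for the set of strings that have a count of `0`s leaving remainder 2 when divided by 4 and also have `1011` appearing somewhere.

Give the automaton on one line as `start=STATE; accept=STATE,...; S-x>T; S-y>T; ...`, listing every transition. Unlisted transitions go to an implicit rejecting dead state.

Handle the two conditions separately and then intersect. The first has 4 states tracking the count of `0`s modulo 4; the second has 5 states tracking whether and how much of `1011` has been seen. A product state is a pair (one from each), accepting exactly when both do.
       0  1 
>  A   B  C 
   B   D  E 
   C   F  C 
   D   G  H 
   E   I  E 
   F   D  J 
   G   A  K 
   H   L  H 
   I   G  M 
   J   I  N 
   K   O  K 
   L   A  P 
   M   L  Q 
   N   Q  N 
   O   B  R 
   P   O  S 
 * Q   S  Q 
   R   F  T 
   S   T  S 
   T   N  T 
(> = start, * = accepting)

start=A; accept=Q; A-0>B; A-1>C; B-0>D; B-1>E; C-0>F; C-1>C; D-0>G; D-1>H; E-0>I; E-1>E; F-0>D; F-1>J; G-0>A; G-1>K; H-0>L; H-1>H; I-0>G; I-1>M; J-0>I; J-1>N; K-0>O; K-1>K; L-0>A; L-1>P; M-0>L; M-1>Q; N-0>Q; N-1>N; O-0>B; O-1>R; P-0>O; P-1>S; Q-0>S; Q-1>Q; R-0>F; R-1>T; S-0>T; S-1>S; T-0>N; T-1>T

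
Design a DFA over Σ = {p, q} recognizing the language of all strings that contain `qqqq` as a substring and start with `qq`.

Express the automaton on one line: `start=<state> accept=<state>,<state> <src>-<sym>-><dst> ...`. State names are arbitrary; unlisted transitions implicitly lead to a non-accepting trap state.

start=s0 accept=s10 s0-p->s1 s0-q->s2 s1-p->s1 s1-q->s3 s2-p->s1 s2-q->s4 s3-p->s1 s3-q->s5 s4-p->s6 s4-q->s7 s5-p->s1 s5-q->s8 s6-p->s6 s6-q->s9 s7-p->s6 s7-q->s10 s8-p->s1 s8-q->s11 s9-p->s6 s9-q->s4 s10-p->s10 s10-q->s10 s11-p->s11 s11-q->s11

Run two small machines in parallel and take their product. The first has 5 states tracking whether and how much of `qqqq` has been seen; the second has 4 states tracking whether the input so far still matches the prefix `qq`. A product state is a pair (one from each), accepting exactly when both do.
12 states suffice.
          p    q  
>  s0     s1   s2 
   s1     s1   s3 
   s2     s1   s4 
   s3     s1   s5 
   s4     s6   s7 
   s5     s1   s8 
   s6     s6   s9 
   s7     s6  s10 
   s8     s1  s11 
   s9     s6   s4 
 * s10   s10  s10 
   s11   s11  s11 
(> = start, * = accepting)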